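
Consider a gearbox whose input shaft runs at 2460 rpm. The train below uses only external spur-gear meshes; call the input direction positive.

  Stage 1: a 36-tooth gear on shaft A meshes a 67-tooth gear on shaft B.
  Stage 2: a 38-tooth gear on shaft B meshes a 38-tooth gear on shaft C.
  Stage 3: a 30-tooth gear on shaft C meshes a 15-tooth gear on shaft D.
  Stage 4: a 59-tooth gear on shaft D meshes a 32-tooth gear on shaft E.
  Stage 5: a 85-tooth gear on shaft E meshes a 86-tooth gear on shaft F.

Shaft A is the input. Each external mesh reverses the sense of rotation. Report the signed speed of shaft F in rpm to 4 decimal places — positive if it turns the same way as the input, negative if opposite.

Stage 1 [36T→67T]: ω = 2460.0000×36/67 = 1321.7910 rpm, dir flips to −; running = −1321.7910
Stage 2 [38T→38T]: ω = 1321.7910×38/38 = 1321.7910 rpm, dir flips to +; running = +1321.7910
Stage 3 [30T→15T]: ω = 1321.7910×30/15 = 2643.5821 rpm, dir flips to −; running = −2643.5821
Stage 4 [59T→32T]: ω = 2643.5821×59/32 = 4874.1045 rpm, dir flips to +; running = +4874.1045
Stage 5 [85T→86T]: ω = 4874.1045×85/86 = 4817.4288 rpm, dir flips to −; running = −4817.4288

-4817.4288 rpm (opposite to input, |ω| = 4817.4288 rpm)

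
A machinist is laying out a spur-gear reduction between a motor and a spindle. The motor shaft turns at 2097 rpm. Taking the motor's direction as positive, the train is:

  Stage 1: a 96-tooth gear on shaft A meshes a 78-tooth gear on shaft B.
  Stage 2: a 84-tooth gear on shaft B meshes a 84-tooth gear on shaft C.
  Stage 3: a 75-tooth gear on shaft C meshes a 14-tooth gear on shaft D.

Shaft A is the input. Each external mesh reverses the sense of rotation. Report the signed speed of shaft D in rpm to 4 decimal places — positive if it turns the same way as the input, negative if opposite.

-13826.3736 rpm (opposite to input, |ω| = 13826.3736 rpm)

Stage 1 [96T→78T]: ω = 2097.0000×96/78 = 2580.9231 rpm, dir flips to −; running = −2580.9231
Stage 2 [84T→84T]: ω = 2580.9231×84/84 = 2580.9231 rpm, dir flips to +; running = +2580.9231
Stage 3 [75T→14T]: ω = 2580.9231×75/14 = 13826.3736 rpm, dir flips to −; running = −13826.3736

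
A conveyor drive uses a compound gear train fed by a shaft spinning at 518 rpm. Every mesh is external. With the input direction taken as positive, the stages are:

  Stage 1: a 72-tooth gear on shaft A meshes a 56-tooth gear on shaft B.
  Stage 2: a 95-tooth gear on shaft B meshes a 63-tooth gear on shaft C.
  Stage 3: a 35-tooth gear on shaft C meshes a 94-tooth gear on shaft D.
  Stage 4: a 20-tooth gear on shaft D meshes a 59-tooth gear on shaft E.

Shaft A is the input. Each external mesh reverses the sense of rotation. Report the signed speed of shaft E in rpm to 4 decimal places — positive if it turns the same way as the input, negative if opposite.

+126.7580 rpm (same as input, |ω| = 126.7580 rpm)

Stage 1 [72T→56T]: ω = 518.0000×72/56 = 666.0000 rpm, dir flips to −; running = −666.0000
Stage 2 [95T→63T]: ω = 666.0000×95/63 = 1004.2857 rpm, dir flips to +; running = +1004.2857
Stage 3 [35T→94T]: ω = 1004.2857×35/94 = 373.9362 rpm, dir flips to −; running = −373.9362
Stage 4 [20T→59T]: ω = 373.9362×20/59 = 126.7580 rpm, dir flips to +; running = +126.7580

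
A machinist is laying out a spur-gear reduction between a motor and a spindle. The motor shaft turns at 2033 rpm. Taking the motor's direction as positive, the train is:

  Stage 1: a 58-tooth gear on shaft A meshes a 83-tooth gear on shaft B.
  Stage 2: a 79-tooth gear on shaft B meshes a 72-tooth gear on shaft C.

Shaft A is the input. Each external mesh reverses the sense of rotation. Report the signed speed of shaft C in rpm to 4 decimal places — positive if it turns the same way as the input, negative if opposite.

Stage 1 [58T→83T]: ω = 2033.0000×58/83 = 1420.6506 rpm, dir flips to −; running = −1420.6506
Stage 2 [79T→72T]: ω = 1420.6506×79/72 = 1558.7694 rpm, dir flips to +; running = +1558.7694

+1558.7694 rpm (same as input, |ω| = 1558.7694 rpm)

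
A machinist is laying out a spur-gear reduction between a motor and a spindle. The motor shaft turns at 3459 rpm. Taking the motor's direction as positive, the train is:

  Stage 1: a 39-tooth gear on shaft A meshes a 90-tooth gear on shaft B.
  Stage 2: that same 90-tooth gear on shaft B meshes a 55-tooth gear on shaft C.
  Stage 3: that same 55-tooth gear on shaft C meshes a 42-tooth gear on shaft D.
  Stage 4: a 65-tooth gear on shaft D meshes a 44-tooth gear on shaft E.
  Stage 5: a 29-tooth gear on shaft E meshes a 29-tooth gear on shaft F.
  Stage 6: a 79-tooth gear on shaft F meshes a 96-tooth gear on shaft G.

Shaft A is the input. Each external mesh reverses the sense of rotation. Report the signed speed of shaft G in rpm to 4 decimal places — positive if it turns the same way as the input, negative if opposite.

Stage 1 [39T→90T]: ω = 3459.0000×39/90 = 1498.9000 rpm, dir flips to −; running = −1498.9000
Stage 2 [90T→55T]: ω = 1498.9000×90/55 = 2452.7455 rpm, dir flips to +; running = +2452.7455
Stage 3 [55T→42T]: ω = 2452.7455×55/42 = 3211.9286 rpm, dir flips to −; running = −3211.9286
Stage 4 [65T→44T]: ω = 3211.9286×65/44 = 4744.8945 rpm, dir flips to +; running = +4744.8945
Stage 5 [29T→29T]: ω = 4744.8945×29/29 = 4744.8945 rpm, dir flips to −; running = −4744.8945
Stage 6 [79T→96T]: ω = 4744.8945×79/96 = 3904.6527 rpm, dir flips to +; running = +3904.6527

+3904.6527 rpm (same as input, |ω| = 3904.6527 rpm)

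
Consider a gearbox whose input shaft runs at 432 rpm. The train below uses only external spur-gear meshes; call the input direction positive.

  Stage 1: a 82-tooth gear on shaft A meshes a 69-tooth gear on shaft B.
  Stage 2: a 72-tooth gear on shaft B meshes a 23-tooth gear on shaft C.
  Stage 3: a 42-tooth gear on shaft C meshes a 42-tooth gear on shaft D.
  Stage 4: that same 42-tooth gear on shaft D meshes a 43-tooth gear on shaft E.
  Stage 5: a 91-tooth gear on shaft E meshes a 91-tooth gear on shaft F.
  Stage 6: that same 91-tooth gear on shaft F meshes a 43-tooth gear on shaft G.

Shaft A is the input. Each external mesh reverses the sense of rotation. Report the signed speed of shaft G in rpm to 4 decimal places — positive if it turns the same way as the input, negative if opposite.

Stage 1 [82T→69T]: ω = 432.0000×82/69 = 513.3913 rpm, dir flips to −; running = −513.3913
Stage 2 [72T→23T]: ω = 513.3913×72/23 = 1607.1380 rpm, dir flips to +; running = +1607.1380
Stage 3 [42T→42T]: ω = 1607.1380×42/42 = 1607.1380 rpm, dir flips to −; running = −1607.1380
Stage 4 [42T→43T]: ω = 1607.1380×42/43 = 1569.7627 rpm, dir flips to +; running = +1569.7627
Stage 5 [91T→91T]: ω = 1569.7627×91/91 = 1569.7627 rpm, dir flips to −; running = −1569.7627
Stage 6 [91T→43T]: ω = 1569.7627×91/43 = 3322.0559 rpm, dir flips to +; running = +3322.0559

+3322.0559 rpm (same as input, |ω| = 3322.0559 rpm)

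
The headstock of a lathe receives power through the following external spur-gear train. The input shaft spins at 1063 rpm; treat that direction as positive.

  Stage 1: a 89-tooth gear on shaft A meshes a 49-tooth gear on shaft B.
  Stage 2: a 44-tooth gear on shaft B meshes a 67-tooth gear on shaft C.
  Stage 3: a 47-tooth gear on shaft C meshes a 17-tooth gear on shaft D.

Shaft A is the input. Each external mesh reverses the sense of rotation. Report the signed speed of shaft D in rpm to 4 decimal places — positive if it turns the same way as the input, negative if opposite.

-3505.5325 rpm (opposite to input, |ω| = 3505.5325 rpm)

Stage 1 [89T→49T]: ω = 1063.0000×89/49 = 1930.7551 rpm, dir flips to −; running = −1930.7551
Stage 2 [44T→67T]: ω = 1930.7551×44/67 = 1267.9586 rpm, dir flips to +; running = +1267.9586
Stage 3 [47T→17T]: ω = 1267.9586×47/17 = 3505.5325 rpm, dir flips to −; running = −3505.5325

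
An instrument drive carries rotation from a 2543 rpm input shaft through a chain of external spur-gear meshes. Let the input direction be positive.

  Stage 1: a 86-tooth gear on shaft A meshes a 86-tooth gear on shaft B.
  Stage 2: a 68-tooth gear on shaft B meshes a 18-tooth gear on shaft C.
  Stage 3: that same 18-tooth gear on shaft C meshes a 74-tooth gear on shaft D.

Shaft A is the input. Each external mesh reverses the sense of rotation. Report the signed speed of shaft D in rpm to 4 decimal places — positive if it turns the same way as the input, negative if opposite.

Stage 1 [86T→86T]: ω = 2543.0000×86/86 = 2543.0000 rpm, dir flips to −; running = −2543.0000
Stage 2 [68T→18T]: ω = 2543.0000×68/18 = 9606.8889 rpm, dir flips to +; running = +9606.8889
Stage 3 [18T→74T]: ω = 9606.8889×18/74 = 2336.8108 rpm, dir flips to −; running = −2336.8108

-2336.8108 rpm (opposite to input, |ω| = 2336.8108 rpm)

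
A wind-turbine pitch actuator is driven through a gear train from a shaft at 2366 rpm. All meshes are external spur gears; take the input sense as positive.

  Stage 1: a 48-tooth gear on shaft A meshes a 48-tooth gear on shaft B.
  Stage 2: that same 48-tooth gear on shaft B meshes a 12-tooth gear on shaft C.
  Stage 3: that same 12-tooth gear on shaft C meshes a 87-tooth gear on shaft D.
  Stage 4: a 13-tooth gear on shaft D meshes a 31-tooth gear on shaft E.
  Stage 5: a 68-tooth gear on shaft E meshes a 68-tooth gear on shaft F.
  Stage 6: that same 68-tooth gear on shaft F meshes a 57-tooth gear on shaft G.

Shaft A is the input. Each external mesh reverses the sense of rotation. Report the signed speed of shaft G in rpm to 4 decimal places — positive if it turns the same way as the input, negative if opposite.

Stage 1 [48T→48T]: ω = 2366.0000×48/48 = 2366.0000 rpm, dir flips to −; running = −2366.0000
Stage 2 [48T→12T]: ω = 2366.0000×48/12 = 9464.0000 rpm, dir flips to +; running = +9464.0000
Stage 3 [12T→87T]: ω = 9464.0000×12/87 = 1305.3793 rpm, dir flips to −; running = −1305.3793
Stage 4 [13T→31T]: ω = 1305.3793×13/31 = 547.4171 rpm, dir flips to +; running = +547.4171
Stage 5 [68T→68T]: ω = 547.4171×68/68 = 547.4171 rpm, dir flips to −; running = −547.4171
Stage 6 [68T→57T]: ω = 547.4171×68/57 = 653.0590 rpm, dir flips to +; running = +653.0590

+653.0590 rpm (same as input, |ω| = 653.0590 rpm)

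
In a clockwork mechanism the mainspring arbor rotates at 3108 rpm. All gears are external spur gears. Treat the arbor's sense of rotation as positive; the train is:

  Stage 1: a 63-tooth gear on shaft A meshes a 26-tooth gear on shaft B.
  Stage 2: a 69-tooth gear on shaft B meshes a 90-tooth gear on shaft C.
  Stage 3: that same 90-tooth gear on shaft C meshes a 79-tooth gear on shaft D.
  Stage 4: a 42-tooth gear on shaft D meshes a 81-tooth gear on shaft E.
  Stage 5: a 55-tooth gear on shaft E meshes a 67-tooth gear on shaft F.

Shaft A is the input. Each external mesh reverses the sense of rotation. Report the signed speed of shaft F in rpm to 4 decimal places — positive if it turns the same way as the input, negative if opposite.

-2799.7701 rpm (opposite to input, |ω| = 2799.7701 rpm)

Stage 1 [63T→26T]: ω = 3108.0000×63/26 = 7530.9231 rpm, dir flips to −; running = −7530.9231
Stage 2 [69T→90T]: ω = 7530.9231×69/90 = 5773.7077 rpm, dir flips to +; running = +5773.7077
Stage 3 [90T→79T]: ω = 5773.7077×90/79 = 6577.6417 rpm, dir flips to −; running = −6577.6417
Stage 4 [42T→81T]: ω = 6577.6417×42/81 = 3410.6290 rpm, dir flips to +; running = +3410.6290
Stage 5 [55T→67T]: ω = 3410.6290×55/67 = 2799.7701 rpm, dir flips to −; running = −2799.7701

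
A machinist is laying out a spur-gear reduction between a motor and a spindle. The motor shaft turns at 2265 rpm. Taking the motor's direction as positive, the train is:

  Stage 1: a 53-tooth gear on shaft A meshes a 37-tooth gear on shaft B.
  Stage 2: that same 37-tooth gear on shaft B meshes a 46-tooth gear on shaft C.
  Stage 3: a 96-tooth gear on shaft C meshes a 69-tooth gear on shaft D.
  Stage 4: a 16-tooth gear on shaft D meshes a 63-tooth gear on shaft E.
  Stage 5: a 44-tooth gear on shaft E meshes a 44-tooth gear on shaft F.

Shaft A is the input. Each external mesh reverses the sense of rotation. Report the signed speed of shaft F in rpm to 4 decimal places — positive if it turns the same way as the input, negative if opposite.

-922.1208 rpm (opposite to input, |ω| = 922.1208 rpm)

Stage 1 [53T→37T]: ω = 2265.0000×53/37 = 3244.4595 rpm, dir flips to −; running = −3244.4595
Stage 2 [37T→46T]: ω = 3244.4595×37/46 = 2609.6739 rpm, dir flips to +; running = +2609.6739
Stage 3 [96T→69T]: ω = 2609.6739×96/69 = 3630.8507 rpm, dir flips to −; running = −3630.8507
Stage 4 [16T→63T]: ω = 3630.8507×16/63 = 922.1208 rpm, dir flips to +; running = +922.1208
Stage 5 [44T→44T]: ω = 922.1208×44/44 = 922.1208 rpm, dir flips to −; running = −922.1208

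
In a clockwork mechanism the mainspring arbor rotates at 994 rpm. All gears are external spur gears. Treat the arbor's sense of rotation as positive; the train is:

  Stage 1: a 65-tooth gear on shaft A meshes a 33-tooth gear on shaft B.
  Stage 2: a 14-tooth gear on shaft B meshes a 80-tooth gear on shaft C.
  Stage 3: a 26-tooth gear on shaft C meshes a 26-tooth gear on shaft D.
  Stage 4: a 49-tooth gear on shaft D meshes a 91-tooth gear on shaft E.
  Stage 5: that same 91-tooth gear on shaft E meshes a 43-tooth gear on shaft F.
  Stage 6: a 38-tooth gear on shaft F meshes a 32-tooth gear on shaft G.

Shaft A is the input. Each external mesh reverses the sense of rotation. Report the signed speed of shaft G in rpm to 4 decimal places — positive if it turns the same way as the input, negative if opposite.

Stage 1 [65T→33T]: ω = 994.0000×65/33 = 1957.8788 rpm, dir flips to −; running = −1957.8788
Stage 2 [14T→80T]: ω = 1957.8788×14/80 = 342.6288 rpm, dir flips to +; running = +342.6288
Stage 3 [26T→26T]: ω = 342.6288×26/26 = 342.6288 rpm, dir flips to −; running = −342.6288
Stage 4 [49T→91T]: ω = 342.6288×49/91 = 184.4924 rpm, dir flips to +; running = +184.4924
Stage 5 [91T→43T]: ω = 184.4924×91/43 = 390.4375 rpm, dir flips to −; running = −390.4375
Stage 6 [38T→32T]: ω = 390.4375×38/32 = 463.6445 rpm, dir flips to +; running = +463.6445

+463.6445 rpm (same as input, |ω| = 463.6445 rpm)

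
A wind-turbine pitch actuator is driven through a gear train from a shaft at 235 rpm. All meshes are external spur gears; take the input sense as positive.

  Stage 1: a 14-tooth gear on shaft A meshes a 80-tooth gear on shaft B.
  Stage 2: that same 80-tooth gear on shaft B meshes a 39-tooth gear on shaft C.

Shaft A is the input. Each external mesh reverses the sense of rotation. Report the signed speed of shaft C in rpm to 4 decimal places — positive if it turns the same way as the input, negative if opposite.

+84.3590 rpm (same as input, |ω| = 84.3590 rpm)

Stage 1 [14T→80T]: ω = 235.0000×14/80 = 41.1250 rpm, dir flips to −; running = −41.1250
Stage 2 [80T→39T]: ω = 41.1250×80/39 = 84.3590 rpm, dir flips to +; running = +84.3590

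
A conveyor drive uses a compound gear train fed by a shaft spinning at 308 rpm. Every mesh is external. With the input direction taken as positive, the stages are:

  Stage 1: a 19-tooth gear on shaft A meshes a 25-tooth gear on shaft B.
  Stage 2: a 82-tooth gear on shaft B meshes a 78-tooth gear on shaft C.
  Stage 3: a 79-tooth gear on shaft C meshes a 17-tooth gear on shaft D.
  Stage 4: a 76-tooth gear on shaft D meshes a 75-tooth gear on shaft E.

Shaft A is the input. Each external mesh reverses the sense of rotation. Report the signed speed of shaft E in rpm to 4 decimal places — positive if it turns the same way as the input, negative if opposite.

+1158.8149 rpm (same as input, |ω| = 1158.8149 rpm)

Stage 1 [19T→25T]: ω = 308.0000×19/25 = 234.0800 rpm, dir flips to −; running = −234.0800
Stage 2 [82T→78T]: ω = 234.0800×82/78 = 246.0841 rpm, dir flips to +; running = +246.0841
Stage 3 [79T→17T]: ω = 246.0841×79/17 = 1143.5673 rpm, dir flips to −; running = −1143.5673
Stage 4 [76T→75T]: ω = 1143.5673×76/75 = 1158.8149 rpm, dir flips to +; running = +1158.8149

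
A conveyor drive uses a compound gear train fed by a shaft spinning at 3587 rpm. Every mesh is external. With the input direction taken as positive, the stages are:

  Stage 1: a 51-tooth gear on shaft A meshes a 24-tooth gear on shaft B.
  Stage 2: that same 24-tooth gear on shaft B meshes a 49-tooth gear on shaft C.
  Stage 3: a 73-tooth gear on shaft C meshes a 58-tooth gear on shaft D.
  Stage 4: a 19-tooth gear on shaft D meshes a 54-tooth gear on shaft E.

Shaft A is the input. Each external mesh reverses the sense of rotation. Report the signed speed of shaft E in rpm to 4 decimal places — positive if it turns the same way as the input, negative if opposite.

+1653.3324 rpm (same as input, |ω| = 1653.3324 rpm)

Stage 1 [51T→24T]: ω = 3587.0000×51/24 = 7622.3750 rpm, dir flips to −; running = −7622.3750
Stage 2 [24T→49T]: ω = 7622.3750×24/49 = 3733.4082 rpm, dir flips to +; running = +3733.4082
Stage 3 [73T→58T]: ω = 3733.4082×73/58 = 4698.9448 rpm, dir flips to −; running = −4698.9448
Stage 4 [19T→54T]: ω = 4698.9448×19/54 = 1653.3324 rpm, dir flips to +; running = +1653.3324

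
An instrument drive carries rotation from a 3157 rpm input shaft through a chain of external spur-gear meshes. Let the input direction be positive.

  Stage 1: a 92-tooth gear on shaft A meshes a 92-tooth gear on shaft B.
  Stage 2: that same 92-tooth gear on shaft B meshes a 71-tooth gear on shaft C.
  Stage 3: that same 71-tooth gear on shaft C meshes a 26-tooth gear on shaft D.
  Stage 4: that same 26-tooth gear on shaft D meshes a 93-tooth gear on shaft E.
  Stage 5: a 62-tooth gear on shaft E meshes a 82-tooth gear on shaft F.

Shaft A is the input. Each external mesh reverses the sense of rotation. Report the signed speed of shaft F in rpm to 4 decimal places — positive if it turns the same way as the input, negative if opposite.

Stage 1 [92T→92T]: ω = 3157.0000×92/92 = 3157.0000 rpm, dir flips to −; running = −3157.0000
Stage 2 [92T→71T]: ω = 3157.0000×92/71 = 4090.7606 rpm, dir flips to +; running = +4090.7606
Stage 3 [71T→26T]: ω = 4090.7606×71/26 = 11170.9231 rpm, dir flips to −; running = −11170.9231
Stage 4 [26T→93T]: ω = 11170.9231×26/93 = 3123.0538 rpm, dir flips to +; running = +3123.0538
Stage 5 [62T→82T]: ω = 3123.0538×62/82 = 2361.3333 rpm, dir flips to −; running = −2361.3333

-2361.3333 rpm (opposite to input, |ω| = 2361.3333 rpm)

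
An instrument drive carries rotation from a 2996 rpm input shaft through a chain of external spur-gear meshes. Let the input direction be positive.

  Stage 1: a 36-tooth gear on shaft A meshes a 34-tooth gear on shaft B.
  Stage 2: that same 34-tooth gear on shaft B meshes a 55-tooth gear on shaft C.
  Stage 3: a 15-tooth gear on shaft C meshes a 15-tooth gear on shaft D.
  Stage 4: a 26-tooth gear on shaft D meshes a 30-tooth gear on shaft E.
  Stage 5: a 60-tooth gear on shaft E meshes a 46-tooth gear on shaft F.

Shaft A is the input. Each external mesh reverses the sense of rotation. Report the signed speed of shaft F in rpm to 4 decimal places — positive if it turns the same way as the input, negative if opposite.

Stage 1 [36T→34T]: ω = 2996.0000×36/34 = 3172.2353 rpm, dir flips to −; running = −3172.2353
Stage 2 [34T→55T]: ω = 3172.2353×34/55 = 1961.0182 rpm, dir flips to +; running = +1961.0182
Stage 3 [15T→15T]: ω = 1961.0182×15/15 = 1961.0182 rpm, dir flips to −; running = −1961.0182
Stage 4 [26T→30T]: ω = 1961.0182×26/30 = 1699.5491 rpm, dir flips to +; running = +1699.5491
Stage 5 [60T→46T]: ω = 1699.5491×60/46 = 2216.8032 rpm, dir flips to −; running = −2216.8032

-2216.8032 rpm (opposite to input, |ω| = 2216.8032 rpm)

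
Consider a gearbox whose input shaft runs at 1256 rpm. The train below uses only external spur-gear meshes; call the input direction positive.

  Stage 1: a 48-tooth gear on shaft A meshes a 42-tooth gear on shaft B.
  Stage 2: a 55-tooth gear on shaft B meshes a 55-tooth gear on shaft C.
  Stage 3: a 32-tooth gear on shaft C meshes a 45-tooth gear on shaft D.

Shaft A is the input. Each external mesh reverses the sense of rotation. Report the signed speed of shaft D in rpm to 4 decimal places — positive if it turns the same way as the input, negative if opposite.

Stage 1 [48T→42T]: ω = 1256.0000×48/42 = 1435.4286 rpm, dir flips to −; running = −1435.4286
Stage 2 [55T→55T]: ω = 1435.4286×55/55 = 1435.4286 rpm, dir flips to +; running = +1435.4286
Stage 3 [32T→45T]: ω = 1435.4286×32/45 = 1020.7492 rpm, dir flips to −; running = −1020.7492

-1020.7492 rpm (opposite to input, |ω| = 1020.7492 rpm)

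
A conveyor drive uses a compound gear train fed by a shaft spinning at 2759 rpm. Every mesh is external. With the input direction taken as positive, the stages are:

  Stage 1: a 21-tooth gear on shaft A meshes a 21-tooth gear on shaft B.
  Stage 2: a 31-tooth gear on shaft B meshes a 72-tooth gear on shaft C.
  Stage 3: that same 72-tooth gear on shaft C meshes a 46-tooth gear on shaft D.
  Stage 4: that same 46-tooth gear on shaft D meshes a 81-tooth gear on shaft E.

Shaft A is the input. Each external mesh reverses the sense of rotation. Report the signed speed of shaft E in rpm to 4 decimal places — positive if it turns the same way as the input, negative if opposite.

+1055.9136 rpm (same as input, |ω| = 1055.9136 rpm)

Stage 1 [21T→21T]: ω = 2759.0000×21/21 = 2759.0000 rpm, dir flips to −; running = −2759.0000
Stage 2 [31T→72T]: ω = 2759.0000×31/72 = 1187.9028 rpm, dir flips to +; running = +1187.9028
Stage 3 [72T→46T]: ω = 1187.9028×72/46 = 1859.3261 rpm, dir flips to −; running = −1859.3261
Stage 4 [46T→81T]: ω = 1859.3261×46/81 = 1055.9136 rpm, dir flips to +; running = +1055.9136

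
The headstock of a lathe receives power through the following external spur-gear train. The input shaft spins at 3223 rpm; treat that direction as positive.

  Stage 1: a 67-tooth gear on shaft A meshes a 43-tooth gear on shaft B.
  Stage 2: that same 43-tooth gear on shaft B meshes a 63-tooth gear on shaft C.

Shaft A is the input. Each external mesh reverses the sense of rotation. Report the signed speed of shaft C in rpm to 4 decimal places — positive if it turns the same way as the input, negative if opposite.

Stage 1 [67T→43T]: ω = 3223.0000×67/43 = 5021.8837 rpm, dir flips to −; running = −5021.8837
Stage 2 [43T→63T]: ω = 5021.8837×43/63 = 3427.6349 rpm, dir flips to +; running = +3427.6349

+3427.6349 rpm (same as input, |ω| = 3427.6349 rpm)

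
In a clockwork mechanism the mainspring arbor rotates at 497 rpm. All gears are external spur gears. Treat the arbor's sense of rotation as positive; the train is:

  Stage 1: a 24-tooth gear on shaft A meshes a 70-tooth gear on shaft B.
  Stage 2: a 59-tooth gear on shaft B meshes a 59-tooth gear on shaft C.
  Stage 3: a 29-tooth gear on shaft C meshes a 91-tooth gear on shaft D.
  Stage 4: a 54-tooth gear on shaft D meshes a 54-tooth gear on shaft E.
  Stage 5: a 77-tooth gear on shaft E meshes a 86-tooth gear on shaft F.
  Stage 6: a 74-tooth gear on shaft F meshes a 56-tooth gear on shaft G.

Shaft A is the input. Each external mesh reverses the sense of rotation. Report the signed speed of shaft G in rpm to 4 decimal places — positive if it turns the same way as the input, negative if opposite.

+64.2484 rpm (same as input, |ω| = 64.2484 rpm)

Stage 1 [24T→70T]: ω = 497.0000×24/70 = 170.4000 rpm, dir flips to −; running = −170.4000
Stage 2 [59T→59T]: ω = 170.4000×59/59 = 170.4000 rpm, dir flips to +; running = +170.4000
Stage 3 [29T→91T]: ω = 170.4000×29/91 = 54.3033 rpm, dir flips to −; running = −54.3033
Stage 4 [54T→54T]: ω = 54.3033×54/54 = 54.3033 rpm, dir flips to +; running = +54.3033
Stage 5 [77T→86T]: ω = 54.3033×77/86 = 48.6204 rpm, dir flips to −; running = −48.6204
Stage 6 [74T→56T]: ω = 48.6204×74/56 = 64.2484 rpm, dir flips to +; running = +64.2484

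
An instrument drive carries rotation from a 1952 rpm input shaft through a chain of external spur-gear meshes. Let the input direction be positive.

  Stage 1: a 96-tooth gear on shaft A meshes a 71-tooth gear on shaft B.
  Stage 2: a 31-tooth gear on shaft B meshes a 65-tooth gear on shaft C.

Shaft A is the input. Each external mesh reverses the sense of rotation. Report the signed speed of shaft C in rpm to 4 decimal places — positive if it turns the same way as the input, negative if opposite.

+1258.7545 rpm (same as input, |ω| = 1258.7545 rpm)

Stage 1 [96T→71T]: ω = 1952.0000×96/71 = 2639.3239 rpm, dir flips to −; running = −2639.3239
Stage 2 [31T→65T]: ω = 2639.3239×31/65 = 1258.7545 rpm, dir flips to +; running = +1258.7545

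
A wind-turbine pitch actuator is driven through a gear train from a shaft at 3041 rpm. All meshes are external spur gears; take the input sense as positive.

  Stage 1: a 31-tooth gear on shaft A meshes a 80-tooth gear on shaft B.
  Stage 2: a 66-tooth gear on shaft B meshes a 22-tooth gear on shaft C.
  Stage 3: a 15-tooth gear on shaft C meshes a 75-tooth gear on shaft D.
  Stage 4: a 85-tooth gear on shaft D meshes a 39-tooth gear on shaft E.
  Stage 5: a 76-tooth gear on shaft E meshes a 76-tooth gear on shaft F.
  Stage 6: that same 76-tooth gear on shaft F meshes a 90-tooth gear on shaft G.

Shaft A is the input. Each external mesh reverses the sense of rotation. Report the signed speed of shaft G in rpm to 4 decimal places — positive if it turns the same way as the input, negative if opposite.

+1301.2621 rpm (same as input, |ω| = 1301.2621 rpm)

Stage 1 [31T→80T]: ω = 3041.0000×31/80 = 1178.3875 rpm, dir flips to −; running = −1178.3875
Stage 2 [66T→22T]: ω = 1178.3875×66/22 = 3535.1625 rpm, dir flips to +; running = +3535.1625
Stage 3 [15T→75T]: ω = 3535.1625×15/75 = 707.0325 rpm, dir flips to −; running = −707.0325
Stage 4 [85T→39T]: ω = 707.0325×85/39 = 1540.9683 rpm, dir flips to +; running = +1540.9683
Stage 5 [76T→76T]: ω = 1540.9683×76/76 = 1540.9683 rpm, dir flips to −; running = −1540.9683
Stage 6 [76T→90T]: ω = 1540.9683×76/90 = 1301.2621 rpm, dir flips to +; running = +1301.2621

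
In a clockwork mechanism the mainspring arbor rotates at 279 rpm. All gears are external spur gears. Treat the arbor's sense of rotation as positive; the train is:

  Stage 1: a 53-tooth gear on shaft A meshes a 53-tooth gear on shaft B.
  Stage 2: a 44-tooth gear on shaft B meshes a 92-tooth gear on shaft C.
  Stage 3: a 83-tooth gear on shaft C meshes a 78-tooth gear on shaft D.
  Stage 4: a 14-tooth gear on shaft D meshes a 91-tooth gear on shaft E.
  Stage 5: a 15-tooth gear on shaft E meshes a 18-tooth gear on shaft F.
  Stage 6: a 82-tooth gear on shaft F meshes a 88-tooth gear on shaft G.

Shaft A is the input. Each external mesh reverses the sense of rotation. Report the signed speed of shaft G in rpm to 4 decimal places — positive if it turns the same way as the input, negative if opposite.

Stage 1 [53T→53T]: ω = 279.0000×53/53 = 279.0000 rpm, dir flips to −; running = −279.0000
Stage 2 [44T→92T]: ω = 279.0000×44/92 = 133.4348 rpm, dir flips to +; running = +133.4348
Stage 3 [83T→78T]: ω = 133.4348×83/78 = 141.9883 rpm, dir flips to −; running = −141.9883
Stage 4 [14T→91T]: ω = 141.9883×14/91 = 21.8444 rpm, dir flips to +; running = +21.8444
Stage 5 [15T→18T]: ω = 21.8444×15/18 = 18.2036 rpm, dir flips to −; running = −18.2036
Stage 6 [82T→88T]: ω = 18.2036×82/88 = 16.9625 rpm, dir flips to +; running = +16.9625

+16.9625 rpm (same as input, |ω| = 16.9625 rpm)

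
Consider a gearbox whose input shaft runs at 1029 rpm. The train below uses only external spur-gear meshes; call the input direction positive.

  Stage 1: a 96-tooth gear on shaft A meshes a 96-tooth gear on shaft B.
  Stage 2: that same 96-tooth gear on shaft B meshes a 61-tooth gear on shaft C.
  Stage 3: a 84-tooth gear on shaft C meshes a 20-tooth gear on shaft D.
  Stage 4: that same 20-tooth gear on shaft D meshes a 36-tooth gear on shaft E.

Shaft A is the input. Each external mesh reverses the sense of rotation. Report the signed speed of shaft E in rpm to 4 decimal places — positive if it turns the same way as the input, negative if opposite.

Stage 1 [96T→96T]: ω = 1029.0000×96/96 = 1029.0000 rpm, dir flips to −; running = −1029.0000
Stage 2 [96T→61T]: ω = 1029.0000×96/61 = 1619.4098 rpm, dir flips to +; running = +1619.4098
Stage 3 [84T→20T]: ω = 1619.4098×84/20 = 6801.5213 rpm, dir flips to −; running = −6801.5213
Stage 4 [20T→36T]: ω = 6801.5213×20/36 = 3778.6230 rpm, dir flips to +; running = +3778.6230

+3778.6230 rpm (same as input, |ω| = 3778.6230 rpm)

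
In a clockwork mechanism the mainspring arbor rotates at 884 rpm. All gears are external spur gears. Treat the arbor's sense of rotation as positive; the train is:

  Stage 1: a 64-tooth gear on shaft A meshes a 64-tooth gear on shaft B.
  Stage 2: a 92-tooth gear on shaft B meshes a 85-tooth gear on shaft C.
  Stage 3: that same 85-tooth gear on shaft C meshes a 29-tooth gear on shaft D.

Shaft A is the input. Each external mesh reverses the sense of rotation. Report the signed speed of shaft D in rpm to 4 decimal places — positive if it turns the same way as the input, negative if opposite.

-2804.4138 rpm (opposite to input, |ω| = 2804.4138 rpm)

Stage 1 [64T→64T]: ω = 884.0000×64/64 = 884.0000 rpm, dir flips to −; running = −884.0000
Stage 2 [92T→85T]: ω = 884.0000×92/85 = 956.8000 rpm, dir flips to +; running = +956.8000
Stage 3 [85T→29T]: ω = 956.8000×85/29 = 2804.4138 rpm, dir flips to −; running = −2804.4138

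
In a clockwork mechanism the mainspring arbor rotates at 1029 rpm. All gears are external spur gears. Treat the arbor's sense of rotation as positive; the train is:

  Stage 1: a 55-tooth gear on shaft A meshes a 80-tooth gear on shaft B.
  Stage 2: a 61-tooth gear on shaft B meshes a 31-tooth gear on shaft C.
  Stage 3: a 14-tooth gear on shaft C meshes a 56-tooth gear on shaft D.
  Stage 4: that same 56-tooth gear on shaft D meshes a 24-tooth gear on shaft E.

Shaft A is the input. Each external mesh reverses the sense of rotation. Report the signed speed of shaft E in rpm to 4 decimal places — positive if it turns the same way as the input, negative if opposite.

Stage 1 [55T→80T]: ω = 1029.0000×55/80 = 707.4375 rpm, dir flips to −; running = −707.4375
Stage 2 [61T→31T]: ω = 707.4375×61/31 = 1392.0544 rpm, dir flips to +; running = +1392.0544
Stage 3 [14T→56T]: ω = 1392.0544×14/56 = 348.0136 rpm, dir flips to −; running = −348.0136
Stage 4 [56T→24T]: ω = 348.0136×56/24 = 812.0318 rpm, dir flips to +; running = +812.0318

+812.0318 rpm (same as input, |ω| = 812.0318 rpm)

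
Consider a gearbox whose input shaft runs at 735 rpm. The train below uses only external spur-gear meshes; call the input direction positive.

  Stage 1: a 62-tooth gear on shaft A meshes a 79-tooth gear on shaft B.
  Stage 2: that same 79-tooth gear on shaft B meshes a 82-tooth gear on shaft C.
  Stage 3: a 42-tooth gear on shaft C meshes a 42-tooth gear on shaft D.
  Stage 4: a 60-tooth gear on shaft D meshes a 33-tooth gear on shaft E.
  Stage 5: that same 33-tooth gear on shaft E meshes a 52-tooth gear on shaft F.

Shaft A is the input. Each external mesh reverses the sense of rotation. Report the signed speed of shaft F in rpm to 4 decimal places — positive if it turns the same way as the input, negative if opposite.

-641.2289 rpm (opposite to input, |ω| = 641.2289 rpm)

Stage 1 [62T→79T]: ω = 735.0000×62/79 = 576.8354 rpm, dir flips to −; running = −576.8354
Stage 2 [79T→82T]: ω = 576.8354×79/82 = 555.7317 rpm, dir flips to +; running = +555.7317
Stage 3 [42T→42T]: ω = 555.7317×42/42 = 555.7317 rpm, dir flips to −; running = −555.7317
Stage 4 [60T→33T]: ω = 555.7317×60/33 = 1010.4213 rpm, dir flips to +; running = +1010.4213
Stage 5 [33T→52T]: ω = 1010.4213×33/52 = 641.2289 rpm, dir flips to −; running = −641.2289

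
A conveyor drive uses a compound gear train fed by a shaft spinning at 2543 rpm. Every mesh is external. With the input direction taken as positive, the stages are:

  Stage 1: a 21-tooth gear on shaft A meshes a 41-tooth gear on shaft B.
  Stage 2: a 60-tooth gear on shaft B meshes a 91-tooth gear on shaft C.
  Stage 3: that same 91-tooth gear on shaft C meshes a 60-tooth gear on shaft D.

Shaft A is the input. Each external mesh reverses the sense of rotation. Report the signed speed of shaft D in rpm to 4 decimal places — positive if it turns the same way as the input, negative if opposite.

-1302.5122 rpm (opposite to input, |ω| = 1302.5122 rpm)

Stage 1 [21T→41T]: ω = 2543.0000×21/41 = 1302.5122 rpm, dir flips to −; running = −1302.5122
Stage 2 [60T→91T]: ω = 1302.5122×60/91 = 858.7992 rpm, dir flips to +; running = +858.7992
Stage 3 [91T→60T]: ω = 858.7992×91/60 = 1302.5122 rpm, dir flips to −; running = −1302.5122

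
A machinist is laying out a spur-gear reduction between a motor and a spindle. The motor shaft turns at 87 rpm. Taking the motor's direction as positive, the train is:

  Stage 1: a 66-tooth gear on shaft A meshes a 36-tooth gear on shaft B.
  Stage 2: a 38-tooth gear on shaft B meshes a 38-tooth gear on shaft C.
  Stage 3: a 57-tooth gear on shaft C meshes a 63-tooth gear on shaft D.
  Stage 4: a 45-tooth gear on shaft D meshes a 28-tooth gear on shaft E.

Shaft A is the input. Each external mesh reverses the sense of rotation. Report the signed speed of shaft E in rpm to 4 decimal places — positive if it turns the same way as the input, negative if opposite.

Stage 1 [66T→36T]: ω = 87.0000×66/36 = 159.5000 rpm, dir flips to −; running = −159.5000
Stage 2 [38T→38T]: ω = 159.5000×38/38 = 159.5000 rpm, dir flips to +; running = +159.5000
Stage 3 [57T→63T]: ω = 159.5000×57/63 = 144.3095 rpm, dir flips to −; running = −144.3095
Stage 4 [45T→28T]: ω = 144.3095×45/28 = 231.9260 rpm, dir flips to +; running = +231.9260

+231.9260 rpm (same as input, |ω| = 231.9260 rpm)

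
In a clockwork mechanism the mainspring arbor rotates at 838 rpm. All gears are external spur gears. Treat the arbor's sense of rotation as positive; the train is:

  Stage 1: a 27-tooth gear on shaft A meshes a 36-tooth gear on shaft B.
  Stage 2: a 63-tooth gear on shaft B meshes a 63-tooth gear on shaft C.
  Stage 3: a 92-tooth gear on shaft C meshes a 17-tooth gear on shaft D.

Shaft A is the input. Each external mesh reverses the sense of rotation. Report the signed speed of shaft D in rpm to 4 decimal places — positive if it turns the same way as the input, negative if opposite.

Stage 1 [27T→36T]: ω = 838.0000×27/36 = 628.5000 rpm, dir flips to −; running = −628.5000
Stage 2 [63T→63T]: ω = 628.5000×63/63 = 628.5000 rpm, dir flips to +; running = +628.5000
Stage 3 [92T→17T]: ω = 628.5000×92/17 = 3401.2941 rpm, dir flips to −; running = −3401.2941

-3401.2941 rpm (opposite to input, |ω| = 3401.2941 rpm)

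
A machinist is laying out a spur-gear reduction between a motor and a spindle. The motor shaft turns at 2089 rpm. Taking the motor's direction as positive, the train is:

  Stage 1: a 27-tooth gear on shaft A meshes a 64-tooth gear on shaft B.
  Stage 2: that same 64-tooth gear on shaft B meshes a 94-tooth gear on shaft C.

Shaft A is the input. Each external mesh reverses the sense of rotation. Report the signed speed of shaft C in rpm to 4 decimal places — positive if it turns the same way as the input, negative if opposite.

Stage 1 [27T→64T]: ω = 2089.0000×27/64 = 881.2969 rpm, dir flips to −; running = −881.2969
Stage 2 [64T→94T]: ω = 881.2969×64/94 = 600.0319 rpm, dir flips to +; running = +600.0319

+600.0319 rpm (same as input, |ω| = 600.0319 rpm)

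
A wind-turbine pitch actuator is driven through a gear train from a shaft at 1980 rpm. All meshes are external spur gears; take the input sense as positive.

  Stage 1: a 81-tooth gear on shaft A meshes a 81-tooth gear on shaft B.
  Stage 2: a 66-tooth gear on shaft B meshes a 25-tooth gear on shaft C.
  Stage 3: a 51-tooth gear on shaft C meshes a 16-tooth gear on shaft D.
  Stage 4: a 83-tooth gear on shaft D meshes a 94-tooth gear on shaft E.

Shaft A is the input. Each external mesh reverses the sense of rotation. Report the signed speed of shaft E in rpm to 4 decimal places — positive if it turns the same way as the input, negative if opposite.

Stage 1 [81T→81T]: ω = 1980.0000×81/81 = 1980.0000 rpm, dir flips to −; running = −1980.0000
Stage 2 [66T→25T]: ω = 1980.0000×66/25 = 5227.2000 rpm, dir flips to +; running = +5227.2000
Stage 3 [51T→16T]: ω = 5227.2000×51/16 = 16661.7000 rpm, dir flips to −; running = −16661.7000
Stage 4 [83T→94T]: ω = 16661.7000×83/94 = 14711.9266 rpm, dir flips to +; running = +14711.9266

+14711.9266 rpm (same as input, |ω| = 14711.9266 rpm)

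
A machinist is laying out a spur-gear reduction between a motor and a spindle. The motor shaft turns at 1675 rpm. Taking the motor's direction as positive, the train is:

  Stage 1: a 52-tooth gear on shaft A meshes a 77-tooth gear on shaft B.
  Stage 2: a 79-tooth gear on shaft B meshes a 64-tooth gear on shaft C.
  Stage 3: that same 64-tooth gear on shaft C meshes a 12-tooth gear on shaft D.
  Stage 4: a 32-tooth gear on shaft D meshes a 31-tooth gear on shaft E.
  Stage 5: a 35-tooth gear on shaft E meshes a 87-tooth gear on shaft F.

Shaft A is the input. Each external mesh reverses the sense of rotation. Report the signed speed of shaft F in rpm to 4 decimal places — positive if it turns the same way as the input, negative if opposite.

Stage 1 [52T→77T]: ω = 1675.0000×52/77 = 1131.1688 rpm, dir flips to −; running = −1131.1688
Stage 2 [79T→64T]: ω = 1131.1688×79/64 = 1396.2865 rpm, dir flips to +; running = +1396.2865
Stage 3 [64T→12T]: ω = 1396.2865×64/12 = 7446.8615 rpm, dir flips to −; running = −7446.8615
Stage 4 [32T→31T]: ω = 7446.8615×32/31 = 7687.0828 rpm, dir flips to +; running = +7687.0828
Stage 5 [35T→87T]: ω = 7687.0828×35/87 = 3092.5046 rpm, dir flips to −; running = −3092.5046

-3092.5046 rpm (opposite to input, |ω| = 3092.5046 rpm)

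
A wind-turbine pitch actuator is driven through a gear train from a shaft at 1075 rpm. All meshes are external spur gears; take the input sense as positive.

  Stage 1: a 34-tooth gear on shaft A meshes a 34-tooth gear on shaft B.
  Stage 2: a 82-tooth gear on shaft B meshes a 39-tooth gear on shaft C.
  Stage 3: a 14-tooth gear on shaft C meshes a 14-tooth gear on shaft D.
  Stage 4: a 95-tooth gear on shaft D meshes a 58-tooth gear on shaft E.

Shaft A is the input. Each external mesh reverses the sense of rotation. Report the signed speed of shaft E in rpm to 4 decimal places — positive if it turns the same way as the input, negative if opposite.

Stage 1 [34T→34T]: ω = 1075.0000×34/34 = 1075.0000 rpm, dir flips to −; running = −1075.0000
Stage 2 [82T→39T]: ω = 1075.0000×82/39 = 2260.2564 rpm, dir flips to +; running = +2260.2564
Stage 3 [14T→14T]: ω = 2260.2564×14/14 = 2260.2564 rpm, dir flips to −; running = −2260.2564
Stage 4 [95T→58T]: ω = 2260.2564×95/58 = 3702.1441 rpm, dir flips to +; running = +3702.1441

+3702.1441 rpm (same as input, |ω| = 3702.1441 rpm)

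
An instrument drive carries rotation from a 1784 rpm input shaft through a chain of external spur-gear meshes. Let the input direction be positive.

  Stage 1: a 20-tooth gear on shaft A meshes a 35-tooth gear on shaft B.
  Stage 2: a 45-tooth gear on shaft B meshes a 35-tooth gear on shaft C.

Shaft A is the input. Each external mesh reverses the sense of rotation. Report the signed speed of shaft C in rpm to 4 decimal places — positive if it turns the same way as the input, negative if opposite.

+1310.6939 rpm (same as input, |ω| = 1310.6939 rpm)

Stage 1 [20T→35T]: ω = 1784.0000×20/35 = 1019.4286 rpm, dir flips to −; running = −1019.4286
Stage 2 [45T→35T]: ω = 1019.4286×45/35 = 1310.6939 rpm, dir flips to +; running = +1310.6939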